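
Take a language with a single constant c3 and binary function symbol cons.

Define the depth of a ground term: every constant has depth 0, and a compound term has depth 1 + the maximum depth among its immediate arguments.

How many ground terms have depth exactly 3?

Let N_k = |{terms of depth ≤ k}|. Then N_0 = 1 and N_k = 1 + N_{k-1}^2 for k ≥ 1 (one summand per function symbol, arity giving the exponent).
N_0 = 1
N_1 = 1 + 1^2 = 2
N_2 = 1 + 2^2 = 5
N_3 = 1 + 5^2 = 26
Terms of depth exactly 3: N_3 − N_2 = 26 − 5 = 21.

21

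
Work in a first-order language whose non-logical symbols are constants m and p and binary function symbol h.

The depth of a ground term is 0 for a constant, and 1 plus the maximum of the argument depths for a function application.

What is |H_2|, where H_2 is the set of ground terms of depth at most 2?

38

Let N_k = |{terms of depth ≤ k}|. Then N_0 = 2 and N_k = 2 + N_{k-1}^2 for k ≥ 1 (one summand per function symbol, arity giving the exponent).
N_0 = 2
N_1 = 2 + 2^2 = 6
N_2 = 2 + 6^2 = 38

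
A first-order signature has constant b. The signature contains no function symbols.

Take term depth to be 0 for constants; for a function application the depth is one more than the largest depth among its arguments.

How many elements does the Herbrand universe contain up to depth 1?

With no function symbols every ground term is a constant, so there is exactly 1 ground term at every depth bound.
N_0 = 1
N_1 = 1
Explicitly: b.

1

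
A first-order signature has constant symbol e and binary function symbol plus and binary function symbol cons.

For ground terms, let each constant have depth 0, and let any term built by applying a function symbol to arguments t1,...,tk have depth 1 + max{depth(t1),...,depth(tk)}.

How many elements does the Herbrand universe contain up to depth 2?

19

Let N_k count ground terms of depth at most k. Each non-constant term of depth ≤ k is some function symbol applied to depth-≤(k−1) arguments, giving N_k = 1 + N_{k-1}^2 + N_{k-1}^2.
N_0 = 1
N_1 = 1 + 1^2 + 1^2 = 3
N_2 = 1 + 3^2 + 3^2 = 19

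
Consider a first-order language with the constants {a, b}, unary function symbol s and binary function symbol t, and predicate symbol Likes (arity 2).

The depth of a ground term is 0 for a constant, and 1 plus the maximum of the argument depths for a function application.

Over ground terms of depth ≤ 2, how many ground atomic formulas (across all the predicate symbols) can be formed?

First count ground terms of depth ≤ 2.
Let N_k count ground terms of depth at most k. Each non-constant term of depth ≤ k is some function symbol applied to depth-≤(k−1) arguments, giving N_k = 2 + N_{k-1} + N_{k-1}^2.
N_0 = 2
N_1 = 2 + 2 + 2^2 = 8
N_2 = 2 + 8 + 8^2 = 74
So |H| = 74.
A ground atom is a predicate applied to a tuple of terms from H, so the count is the sum over predicates of |H|^arity:
  Likes: 74^2 = 5476
Total ground atoms: 5476.

5476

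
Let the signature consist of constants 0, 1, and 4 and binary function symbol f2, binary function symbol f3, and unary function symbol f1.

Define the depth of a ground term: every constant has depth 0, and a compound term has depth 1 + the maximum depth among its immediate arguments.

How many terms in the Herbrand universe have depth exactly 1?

Let N_k = |{terms of depth ≤ k}|. Then N_0 = 3 and N_k = 3 + N_{k-1}^2 + N_{k-1}^2 + N_{k-1} for k ≥ 1 (one summand per function symbol, arity giving the exponent).
N_0 = 3
N_1 = 3 + 3^2 + 3^2 + 3 = 24
Terms of depth exactly 1: N_1 − N_0 = 24 − 3 = 21.

21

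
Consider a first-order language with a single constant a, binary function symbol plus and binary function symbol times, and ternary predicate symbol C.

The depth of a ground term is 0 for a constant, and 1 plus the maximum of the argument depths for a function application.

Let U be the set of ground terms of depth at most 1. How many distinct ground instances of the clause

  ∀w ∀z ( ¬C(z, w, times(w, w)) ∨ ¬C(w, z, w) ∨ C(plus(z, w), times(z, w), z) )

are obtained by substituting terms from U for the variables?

9

Ground terms of depth ≤ 1:
  If N_k denotes the number of depth-≤k ground terms, the 1 constant gives N_0 = 1, and each function symbol of arity r contributes N_{k-1}^r new terms at level k: N_k = 1 + N_{k-1}^2 + N_{k-1}^2.
  N_0 = 1
  N_1 = 1 + 1^2 + 1^2 = 3
So there are 3 ground terms available for substitution.
The clause has 2 distinct variables (w, z), each appearing in the body. In the free term algebra distinct substitutions yield syntactically distinct ground instances.
Number of ground instances = 3^2 = 9.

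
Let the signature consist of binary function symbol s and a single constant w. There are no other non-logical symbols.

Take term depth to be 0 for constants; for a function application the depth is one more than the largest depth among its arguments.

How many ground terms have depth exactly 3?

Let N_k = |{terms of depth ≤ k}|. Then N_0 = 1 and N_k = 1 + N_{k-1}^2 for k ≥ 1 (one summand per function symbol, arity giving the exponent).
N_0 = 1
N_1 = 1 + 1^2 = 2
N_2 = 1 + 2^2 = 5
N_3 = 1 + 5^2 = 26
Terms of depth exactly 3: N_3 − N_2 = 26 − 5 = 21.

21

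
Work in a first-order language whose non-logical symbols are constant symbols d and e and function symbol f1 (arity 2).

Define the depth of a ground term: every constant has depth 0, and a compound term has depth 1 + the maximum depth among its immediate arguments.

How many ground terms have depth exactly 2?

32

Let N_k count ground terms of depth at most k. Each non-constant term of depth ≤ k is some function symbol applied to depth-≤(k−1) arguments, giving N_k = 2 + N_{k-1}^2.
N_0 = 2
N_1 = 2 + 2^2 = 6
N_2 = 2 + 6^2 = 38
Terms of depth exactly 2: N_2 − N_1 = 38 − 6 = 32.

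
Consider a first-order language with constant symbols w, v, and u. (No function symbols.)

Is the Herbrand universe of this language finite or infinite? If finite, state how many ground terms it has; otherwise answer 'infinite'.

3

There are no function symbols, so every ground term is one of the 3 constants.
The Herbrand universe is {w, v, u}, which is finite with 3 elements.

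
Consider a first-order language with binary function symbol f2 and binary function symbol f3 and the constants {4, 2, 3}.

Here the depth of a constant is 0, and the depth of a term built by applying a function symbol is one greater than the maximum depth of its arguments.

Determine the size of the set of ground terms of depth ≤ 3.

Write N_k for the number of ground terms of depth ≤ k. A term of depth ≤ k is either a constant or a function symbol applied to arguments of depth ≤ k−1, so N_k = 3 + N_{k-1}^2 + N_{k-1}^2.
N_0 = 3
N_1 = 3 + 3^2 + 3^2 = 21
N_2 = 3 + 21^2 + 21^2 = 885
N_3 = 3 + 885^2 + 885^2 = 1566453

1566453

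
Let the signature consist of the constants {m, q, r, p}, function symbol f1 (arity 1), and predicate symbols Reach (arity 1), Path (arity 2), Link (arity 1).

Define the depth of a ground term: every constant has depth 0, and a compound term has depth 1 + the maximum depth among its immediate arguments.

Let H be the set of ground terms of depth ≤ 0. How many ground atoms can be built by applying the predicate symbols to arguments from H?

24

First count ground terms of depth ≤ 0.
Write N_k for the number of ground terms of depth ≤ k. A term of depth ≤ k is either a constant or a function symbol applied to arguments of depth ≤ k−1, so N_k = 4 + N_{k-1}.
N_0 = 4
Explicitly: m, q, r, p.
So |H| = 4.
A ground atom is a predicate applied to a tuple of terms from H, so the count is the sum over predicates of |H|^arity:
  Reach: 4;  Path: 4^2 = 16;  Link: 4
Total ground atoms: 4 + 16 + 4 = 24.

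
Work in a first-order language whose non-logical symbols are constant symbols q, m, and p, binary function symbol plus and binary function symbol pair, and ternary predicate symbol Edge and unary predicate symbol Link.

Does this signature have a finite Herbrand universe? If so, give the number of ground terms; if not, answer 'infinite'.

The signature has at least one function symbol (plus, arity 2) and at least one constant (q).
Iterating plus gives infinitely many distinct ground terms: q, plus(q, q), plus(plus(q, q), plus(q, q)), ...
So the Herbrand universe is infinite.

infinite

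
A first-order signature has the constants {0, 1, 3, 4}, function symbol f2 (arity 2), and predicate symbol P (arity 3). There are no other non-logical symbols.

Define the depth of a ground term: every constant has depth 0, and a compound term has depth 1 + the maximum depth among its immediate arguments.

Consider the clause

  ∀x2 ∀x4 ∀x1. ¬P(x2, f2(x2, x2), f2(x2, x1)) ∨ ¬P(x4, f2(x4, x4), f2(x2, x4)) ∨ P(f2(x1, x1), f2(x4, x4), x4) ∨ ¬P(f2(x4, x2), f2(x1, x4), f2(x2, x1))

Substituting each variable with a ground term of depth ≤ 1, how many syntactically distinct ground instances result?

8000

Ground terms of depth ≤ 1:
  Count level by level. With function symbols f2/2, the terms of depth ≤ k are the 4 constants together with each function applied to depth-≤(k−1) tuples, so N_k = 4 + N_{k-1}^2.
  N_0 = 4
  N_1 = 4 + 4^2 = 20
So there are 20 ground terms available for substitution.
There are 3 variables to instantiate (x2, x4, x1), each occurring in at least one literal, so different choices give different ground instances.
Number of ground instances = 20^3 = 8000.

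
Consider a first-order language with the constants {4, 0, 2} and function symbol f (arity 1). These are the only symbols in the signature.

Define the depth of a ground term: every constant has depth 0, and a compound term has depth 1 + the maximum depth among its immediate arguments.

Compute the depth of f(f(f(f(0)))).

depth(f(0)) = 1 + depth(0) = 1 + 0 = 1
depth(f(f(0))) = 1 + depth(f(0)) = 1 + 1 = 2
depth(f(f(f(0)))) = 1 + depth(f(f(0))) = 1 + 2 = 3
depth(f(f(f(f(0))))) = 1 + depth(f(f(f(0)))) = 1 + 3 = 4

4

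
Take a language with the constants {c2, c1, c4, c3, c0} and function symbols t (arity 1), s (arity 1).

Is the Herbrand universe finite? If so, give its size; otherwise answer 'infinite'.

infinite

The signature has at least one function symbol (t, arity 1) and at least one constant (c2).
Iterating t gives infinitely many distinct ground terms: c2, t(c2), t(t(c2)), ...
So the Herbrand universe is infinite.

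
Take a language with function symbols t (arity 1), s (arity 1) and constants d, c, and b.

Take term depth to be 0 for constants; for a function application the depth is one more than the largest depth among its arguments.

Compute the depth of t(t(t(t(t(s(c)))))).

depth(s(c)) = 1 + depth(c) = 1 + 0 = 1
depth(t(s(c))) = 1 + depth(s(c)) = 1 + 1 = 2
depth(t(t(s(c)))) = 1 + depth(t(s(c))) = 1 + 2 = 3
depth(t(t(t(s(c))))) = 1 + depth(t(t(s(c)))) = 1 + 3 = 4
depth(t(t(t(t(s(c)))))) = 1 + depth(t(t(t(s(c))))) = 1 + 4 = 5
depth(t(t(t(t(t(s(c))))))) = 1 + depth(t(t(t(t(s(c)))))) = 1 + 5 = 6

6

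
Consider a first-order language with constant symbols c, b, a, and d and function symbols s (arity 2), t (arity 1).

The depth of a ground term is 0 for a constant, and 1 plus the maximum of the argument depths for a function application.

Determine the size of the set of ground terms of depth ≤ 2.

Write N_k for the number of ground terms of depth ≤ k. A term of depth ≤ k is either a constant or a function symbol applied to arguments of depth ≤ k−1, so N_k = 4 + N_{k-1}^2 + N_{k-1}.
N_0 = 4
N_1 = 4 + 4^2 + 4 = 24
N_2 = 4 + 24^2 + 24 = 604

604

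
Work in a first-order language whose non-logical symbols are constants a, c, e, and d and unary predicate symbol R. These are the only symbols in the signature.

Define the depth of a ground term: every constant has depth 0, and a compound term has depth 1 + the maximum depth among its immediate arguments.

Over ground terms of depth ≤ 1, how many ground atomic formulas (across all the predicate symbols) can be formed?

First count ground terms of depth ≤ 1.
With no function symbols every ground term is a constant, so there are exactly 4 ground terms at every depth bound.
N_0 = 4
N_1 = 4
Explicitly: a, c, e, d.
So |H| = 4.
For each predicate symbol, the number of ground atoms is |H| raised to its arity; summing:
  R: 4
Total ground atoms: 4.

4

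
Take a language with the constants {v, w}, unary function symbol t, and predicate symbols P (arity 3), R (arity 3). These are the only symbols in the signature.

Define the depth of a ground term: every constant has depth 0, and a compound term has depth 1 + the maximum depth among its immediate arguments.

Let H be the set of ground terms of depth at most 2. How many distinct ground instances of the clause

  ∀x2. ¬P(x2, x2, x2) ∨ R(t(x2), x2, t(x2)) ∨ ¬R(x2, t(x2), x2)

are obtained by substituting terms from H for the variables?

Ground terms of depth ≤ 2:
  Let N_k count ground terms of depth at most k. Each non-constant term of depth ≤ k is some function symbol applied to depth-≤(k−1) arguments, giving N_k = 2 + N_{k-1}.
  N_0 = 2
  N_1 = 2 + 2 = 4
  N_2 = 2 + 4 = 6
  Explicitly: v, w, t(v), t(w), t(t(v)), t(t(w)).
So there are 6 ground terms available for substitution.
There is 1 variable to instantiate (x2),  occurring in at least one literal, so different choices give different ground instances.
Number of ground instances = 6.

6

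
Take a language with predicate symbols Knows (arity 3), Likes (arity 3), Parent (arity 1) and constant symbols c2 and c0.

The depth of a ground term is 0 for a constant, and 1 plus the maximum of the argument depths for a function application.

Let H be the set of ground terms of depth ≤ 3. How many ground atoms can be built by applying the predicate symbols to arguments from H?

First count ground terms of depth ≤ 3.
With no function symbols every ground term is a constant, so there are exactly 2 ground terms at every depth bound.
N_0 = 2
N_1 = 2
N_2 = 2
N_3 = 2
Explicitly: c2, c0.
So |H| = 2.
A ground atom is a predicate applied to a tuple of terms from H, so the count is the sum over predicates of |H|^arity:
  Knows: 2^3 = 8;  Likes: 2^3 = 8;  Parent: 2
Total ground atoms: 8 + 8 + 2 = 18.

18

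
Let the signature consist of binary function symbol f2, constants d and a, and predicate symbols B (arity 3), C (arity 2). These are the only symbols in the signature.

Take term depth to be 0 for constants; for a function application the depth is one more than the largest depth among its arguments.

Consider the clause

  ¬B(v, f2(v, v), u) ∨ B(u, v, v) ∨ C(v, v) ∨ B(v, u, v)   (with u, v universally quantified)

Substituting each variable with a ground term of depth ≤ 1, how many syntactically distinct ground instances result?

Ground terms of depth ≤ 1:
  Let N_k = |{terms of depth ≤ k}|. Then N_0 = 2 and N_k = 2 + N_{k-1}^2 for k ≥ 1 (one summand per function symbol, arity giving the exponent).
  N_0 = 2
  N_1 = 2 + 2^2 = 6
So there are 6 ground terms available for substitution.
The clause has 2 distinct variables (u, v), each appearing in the body. In the free term algebra distinct substitutions yield syntactically distinct ground instances.
Number of ground instances = 6^2 = 36.

36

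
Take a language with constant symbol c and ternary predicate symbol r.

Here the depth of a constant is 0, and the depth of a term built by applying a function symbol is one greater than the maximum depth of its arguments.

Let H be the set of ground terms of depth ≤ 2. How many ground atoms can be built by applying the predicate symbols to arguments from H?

First count ground terms of depth ≤ 2.
With no function symbols every ground term is a constant, so there is exactly 1 ground term at every depth bound.
N_0 = 1
N_1 = 1
N_2 = 1
Explicitly: c.
So |H| = 1.
Ground atoms are formed by filling each argument slot of a predicate with a term from H, so an r-ary predicate gives |H|^r atoms:
  r: 1^3 = 1
Total ground atoms: 1.

1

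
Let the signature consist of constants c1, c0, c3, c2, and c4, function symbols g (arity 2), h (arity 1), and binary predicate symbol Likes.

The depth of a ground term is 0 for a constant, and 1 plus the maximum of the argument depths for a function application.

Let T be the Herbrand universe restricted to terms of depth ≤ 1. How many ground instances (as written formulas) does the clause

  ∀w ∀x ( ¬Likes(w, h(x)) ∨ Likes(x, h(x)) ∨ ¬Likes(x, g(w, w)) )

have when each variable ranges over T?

Ground terms of depth ≤ 1:
  If N_k denotes the number of depth-≤k ground terms, the 5 constants give N_0 = 5, and each function symbol of arity r contributes N_{k-1}^r new terms at level k: N_k = 5 + N_{k-1}^2 + N_{k-1}.
  N_0 = 5
  N_1 = 5 + 5^2 + 5 = 35
So there are 35 ground terms available for substitution.
The body mentions every one of the 2 quantified variables; since ground terms form a free algebra, no two substitutions collapse to the same formula.
Number of ground instances = 35^2 = 1225.

1225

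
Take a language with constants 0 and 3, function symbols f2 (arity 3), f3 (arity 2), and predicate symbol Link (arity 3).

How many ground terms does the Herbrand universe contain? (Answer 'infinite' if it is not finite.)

The signature has at least one function symbol (f2, arity 3) and at least one constant (0).
Iterating f2 gives infinitely many distinct ground terms: 0, f2(0, 0, 0), f2(f2(0, 0, 0), f2(0, 0, 0), f2(0, 0, 0)), ...
So the Herbrand universe is infinite.

infinite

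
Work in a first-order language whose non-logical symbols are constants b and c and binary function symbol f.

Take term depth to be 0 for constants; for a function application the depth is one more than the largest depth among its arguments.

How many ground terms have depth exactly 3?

1408

Count level by level. With function symbols f/2, the terms of depth ≤ k are the 2 constants together with each function applied to depth-≤(k−1) tuples, so N_k = 2 + N_{k-1}^2.
N_0 = 2
N_1 = 2 + 2^2 = 6
N_2 = 2 + 6^2 = 38
N_3 = 2 + 38^2 = 1446
Terms of depth exactly 3: N_3 − N_2 = 1446 − 38 = 1408.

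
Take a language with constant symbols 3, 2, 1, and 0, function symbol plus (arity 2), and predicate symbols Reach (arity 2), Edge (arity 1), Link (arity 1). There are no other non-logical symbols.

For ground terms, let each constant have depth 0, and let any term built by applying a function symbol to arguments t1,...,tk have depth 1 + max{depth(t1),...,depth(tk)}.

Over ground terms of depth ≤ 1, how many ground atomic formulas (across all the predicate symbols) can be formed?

First count ground terms of depth ≤ 1.
Write N_k for the number of ground terms of depth ≤ k. A term of depth ≤ k is either a constant or a function symbol applied to arguments of depth ≤ k−1, so N_k = 4 + N_{k-1}^2.
N_0 = 4
N_1 = 4 + 4^2 = 20
So |H| = 20.
Each predicate of arity r yields |H|^r ground atoms (one per choice of an r-tuple from H):
  Reach: 20^2 = 400;  Edge: 20;  Link: 20
Total ground atoms: 400 + 20 + 20 = 440.

440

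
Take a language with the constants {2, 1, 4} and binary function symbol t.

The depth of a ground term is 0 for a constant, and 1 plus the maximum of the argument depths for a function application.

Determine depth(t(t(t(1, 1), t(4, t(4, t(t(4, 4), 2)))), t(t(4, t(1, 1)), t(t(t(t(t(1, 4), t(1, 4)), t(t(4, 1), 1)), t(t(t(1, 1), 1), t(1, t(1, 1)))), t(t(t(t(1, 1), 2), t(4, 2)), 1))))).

depth(t(1, 1)) = 1 + max(0, 0) = 1
depth(t(4, 4)) = 1 + max(0, 0) = 1
depth(t(t(4, 4), 2)) = 1 + max(1, 0) = 2
depth(t(4, t(t(4, 4), 2))) = 1 + max(0, 2) = 3
depth(t(4, t(4, t(t(4, 4), 2)))) = 1 + max(0, 3) = 4
depth(t(t(1, 1), t(4, t(4, t(t(4, 4), 2))))) = 1 + max(1, 4) = 5
depth(t(4, t(1, 1))) = 1 + max(0, 1) = 2
depth(t(1, 4)) = 1 + max(0, 0) = 1
depth(t(t(1, 4), t(1, 4))) = 1 + max(1, 1) = 2
depth(t(4, 1)) = 1 + max(0, 0) = 1
depth(t(t(4, 1), 1)) = 1 + max(1, 0) = 2
depth(t(t(t(1, 4), t(1, 4)), t(t(4, 1), 1))) = 1 + max(2, 2) = 3
depth(t(t(1, 1), 1)) = 1 + max(1, 0) = 2
depth(t(1, t(1, 1))) = 1 + max(0, 1) = 2
depth(t(t(t(1, 1), 1), t(1, t(1, 1)))) = 1 + max(2, 2) = 3
depth(t(t(t(t(1, 4), t(1, 4)), t(t(4, 1), 1)), t(t(t(1, 1), 1), t(1, t(1, 1))))) = 1 + max(3, 3) = 4
depth(t(t(1, 1), 2)) = 1 + max(1, 0) = 2
depth(t(4, 2)) = 1 + max(0, 0) = 1
depth(t(t(t(1, 1), 2), t(4, 2))) = 1 + max(2, 1) = 3
depth(t(t(t(t(1, 1), 2), t(4, 2)), 1)) = 1 + max(3, 0) = 4
depth(t(t(t(t(t(1, 4), t(1, 4)), t(t(4, 1), 1)), t(t(t(1, 1), 1), t(1, t(1, 1)))), t(t(t(t(1, 1), 2), t(4, 2)), 1))) = 1 + max(4, 4) = 5
depth(t(t(4, t(1, 1)), t(t(t(t(t(1, 4), t(1, 4)), t(t(4, 1), 1)), t(t(t(1, 1), 1), t(1, t(1, 1)))), t(t(t(t(1, 1), 2), t(4, 2)), 1)))) = 1 + max(2, 5) = 6
depth(t(t(t(1, 1), t(4, t(4, t(t(4, 4), 2)))), t(t(4, t(1, 1)), t(t(t(t(t(1, 4), t(1, 4)), t(t(4, 1), 1)), t(t(t(1, 1), 1), t(1, t(1, 1)))), t(t(t(t(1, 1), 2), t(4, 2)), 1))))) = 1 + max(5, 6) = 7

7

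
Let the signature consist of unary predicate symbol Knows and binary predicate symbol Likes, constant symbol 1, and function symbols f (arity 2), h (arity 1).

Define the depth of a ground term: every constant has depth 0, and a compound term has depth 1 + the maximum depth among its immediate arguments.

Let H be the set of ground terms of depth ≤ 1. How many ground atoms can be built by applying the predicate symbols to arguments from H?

12

First count ground terms of depth ≤ 1.
Let N_k = |{terms of depth ≤ k}|. Then N_0 = 1 and N_k = 1 + N_{k-1}^2 + N_{k-1} for k ≥ 1 (one summand per function symbol, arity giving the exponent).
N_0 = 1
N_1 = 1 + 1^2 + 1 = 3
Explicitly: 1, f(1, 1), h(1).
So |H| = 3.
Each predicate of arity r yields |H|^r ground atoms (one per choice of an r-tuple from H):
  Knows: 3;  Likes: 3^2 = 9
Total ground atoms: 3 + 9 = 12.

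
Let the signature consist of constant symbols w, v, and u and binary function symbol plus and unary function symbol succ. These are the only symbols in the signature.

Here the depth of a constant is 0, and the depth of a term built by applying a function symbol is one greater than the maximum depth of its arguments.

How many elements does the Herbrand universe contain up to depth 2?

243

Let N_k count ground terms of depth at most k. Each non-constant term of depth ≤ k is some function symbol applied to depth-≤(k−1) arguments, giving N_k = 3 + N_{k-1}^2 + N_{k-1}.
N_0 = 3
N_1 = 3 + 3^2 + 3 = 15
N_2 = 3 + 15^2 + 15 = 243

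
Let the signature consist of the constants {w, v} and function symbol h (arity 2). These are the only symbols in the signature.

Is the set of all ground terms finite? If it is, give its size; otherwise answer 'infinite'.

The signature has at least one function symbol (h, arity 2) and at least one constant (w).
Iterating h gives infinitely many distinct ground terms: w, h(w, w), h(h(w, w), h(w, w)), ...
So the Herbrand universe is infinite.

infinite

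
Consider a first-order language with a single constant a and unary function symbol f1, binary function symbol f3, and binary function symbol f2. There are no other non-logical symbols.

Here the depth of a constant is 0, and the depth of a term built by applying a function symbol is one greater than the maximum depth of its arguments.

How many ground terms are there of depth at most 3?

2776

Count level by level. With function symbols f1/1, f3/2, f2/2, the terms of depth ≤ k are the 1 constant together with each function applied to depth-≤(k−1) tuples, so N_k = 1 + N_{k-1} + N_{k-1}^2 + N_{k-1}^2.
N_0 = 1
N_1 = 1 + 1 + 1^2 + 1^2 = 4
N_2 = 1 + 4 + 4^2 + 4^2 = 37
N_3 = 1 + 37 + 37^2 + 37^2 = 2776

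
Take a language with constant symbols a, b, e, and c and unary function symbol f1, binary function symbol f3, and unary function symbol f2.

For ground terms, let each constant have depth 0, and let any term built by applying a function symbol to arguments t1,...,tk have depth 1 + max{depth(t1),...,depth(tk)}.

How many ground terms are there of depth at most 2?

844

Write N_k for the number of ground terms of depth ≤ k. A term of depth ≤ k is either a constant or a function symbol applied to arguments of depth ≤ k−1, so N_k = 4 + N_{k-1} + N_{k-1}^2 + N_{k-1}.
N_0 = 4
N_1 = 4 + 4 + 4^2 + 4 = 28
N_2 = 4 + 28 + 28^2 + 28 = 844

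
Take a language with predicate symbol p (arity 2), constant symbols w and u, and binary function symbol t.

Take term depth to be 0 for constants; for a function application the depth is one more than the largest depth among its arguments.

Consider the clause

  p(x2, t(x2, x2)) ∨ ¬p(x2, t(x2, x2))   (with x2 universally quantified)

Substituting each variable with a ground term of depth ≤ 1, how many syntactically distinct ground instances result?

Ground terms of depth ≤ 1:
  Count level by level. With function symbols t/2, the terms of depth ≤ k are the 2 constants together with each function applied to depth-≤(k−1) tuples, so N_k = 2 + N_{k-1}^2.
  N_0 = 2
  N_1 = 2 + 2^2 = 6
  Explicitly: w, u, t(w, w), t(w, u), t(u, w), t(u, u).
So there are 6 ground terms available for substitution.
There is 1 variable to instantiate (x2),  occurring in at least one literal, so different choices give different ground instances.
Number of ground instances = 6.

6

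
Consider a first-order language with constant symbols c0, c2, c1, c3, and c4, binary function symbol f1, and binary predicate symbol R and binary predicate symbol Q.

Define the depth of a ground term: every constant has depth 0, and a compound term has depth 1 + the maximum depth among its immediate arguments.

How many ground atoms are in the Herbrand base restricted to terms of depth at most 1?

1800

First count ground terms of depth ≤ 1.
Let N_k = |{terms of depth ≤ k}|. Then N_0 = 5 and N_k = 5 + N_{k-1}^2 for k ≥ 1 (one summand per function symbol, arity giving the exponent).
N_0 = 5
N_1 = 5 + 5^2 = 30
So |H| = 30.
For each predicate symbol, the number of ground atoms is |H| raised to its arity; summing:
  R: 30^2 = 900;  Q: 30^2 = 900
Total ground atoms: 900 + 900 = 1800.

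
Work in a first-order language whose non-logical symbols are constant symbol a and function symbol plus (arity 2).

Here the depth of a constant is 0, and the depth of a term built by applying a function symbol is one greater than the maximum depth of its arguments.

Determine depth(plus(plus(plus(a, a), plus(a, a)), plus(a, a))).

depth(plus(a, a)) = 1 + max(0, 0) = 1
depth(plus(plus(a, a), plus(a, a))) = 1 + max(1, 1) = 2
depth(plus(plus(plus(a, a), plus(a, a)), plus(a, a))) = 1 + max(2, 1) = 3

3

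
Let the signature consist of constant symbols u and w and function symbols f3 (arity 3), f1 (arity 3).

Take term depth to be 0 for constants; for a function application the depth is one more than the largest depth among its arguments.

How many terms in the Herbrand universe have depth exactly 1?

16

Let N_k count ground terms of depth at most k. Each non-constant term of depth ≤ k is some function symbol applied to depth-≤(k−1) arguments, giving N_k = 2 + N_{k-1}^3 + N_{k-1}^3.
N_0 = 2
N_1 = 2 + 2^3 + 2^3 = 18
Terms of depth exactly 1: N_1 − N_0 = 18 − 2 = 16.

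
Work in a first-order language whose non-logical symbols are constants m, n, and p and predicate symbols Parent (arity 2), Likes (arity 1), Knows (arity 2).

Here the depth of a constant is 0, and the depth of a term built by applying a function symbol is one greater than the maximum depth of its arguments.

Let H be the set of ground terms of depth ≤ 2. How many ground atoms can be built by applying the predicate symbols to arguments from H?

21

First count ground terms of depth ≤ 2.
With no function symbols every ground term is a constant, so there are exactly 3 ground terms at every depth bound.
N_0 = 3
N_1 = 3
N_2 = 3
So |H| = 3.
Each predicate of arity r yields |H|^r ground atoms (one per choice of an r-tuple from H):
  Parent: 3^2 = 9;  Likes: 3;  Knows: 3^2 = 9
Total ground atoms: 9 + 3 + 9 = 21.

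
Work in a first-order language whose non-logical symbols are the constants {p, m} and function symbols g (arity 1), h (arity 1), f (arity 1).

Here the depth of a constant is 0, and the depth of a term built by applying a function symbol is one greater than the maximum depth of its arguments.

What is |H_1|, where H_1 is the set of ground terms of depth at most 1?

Let N_k = |{terms of depth ≤ k}|. Then N_0 = 2 and N_k = 2 + N_{k-1} + N_{k-1} + N_{k-1} for k ≥ 1 (one summand per function symbol, arity giving the exponent).
N_0 = 2
N_1 = 2 + 2 + 2 + 2 = 8
Explicitly: p, m, g(p), g(m), h(p), h(m), f(p), f(m).

8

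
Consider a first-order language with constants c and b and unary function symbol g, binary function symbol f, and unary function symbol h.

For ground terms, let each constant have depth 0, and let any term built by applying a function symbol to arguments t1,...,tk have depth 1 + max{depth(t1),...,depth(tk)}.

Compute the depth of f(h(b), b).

depth(h(b)) = 1 + depth(b) = 1 + 0 = 1
depth(f(h(b), b)) = 1 + max(1, 0) = 2

2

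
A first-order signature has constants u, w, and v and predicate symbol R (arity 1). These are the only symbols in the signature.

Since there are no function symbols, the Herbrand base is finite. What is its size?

3

With no function symbols, the Herbrand universe is just the 3 constants.
Ground atoms per predicate: R: 3.
Herbrand base size = 3 = 3.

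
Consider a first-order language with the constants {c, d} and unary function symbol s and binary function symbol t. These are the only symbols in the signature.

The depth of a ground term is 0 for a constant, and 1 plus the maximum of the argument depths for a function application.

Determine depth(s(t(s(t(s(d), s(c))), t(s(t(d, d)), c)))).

depth(s(d)) = 1 + depth(d) = 1 + 0 = 1
depth(s(c)) = 1 + depth(c) = 1 + 0 = 1
depth(t(s(d), s(c))) = 1 + max(1, 1) = 2
depth(s(t(s(d), s(c)))) = 1 + depth(t(s(d), s(c))) = 1 + 2 = 3
depth(t(d, d)) = 1 + max(0, 0) = 1
depth(s(t(d, d))) = 1 + depth(t(d, d)) = 1 + 1 = 2
depth(t(s(t(d, d)), c)) = 1 + max(2, 0) = 3
depth(t(s(t(s(d), s(c))), t(s(t(d, d)), c))) = 1 + max(3, 3) = 4
depth(s(t(s(t(s(d), s(c))), t(s(t(d, d)), c)))) = 1 + depth(t(s(t(s(d), s(c))), t(s(t(d, d)), c))) = 1 + 4 = 5

5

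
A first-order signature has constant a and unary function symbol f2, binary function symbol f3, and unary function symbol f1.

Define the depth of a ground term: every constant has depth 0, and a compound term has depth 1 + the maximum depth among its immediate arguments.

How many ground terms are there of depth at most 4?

Count level by level. With function symbols f2/1, f3/2, f1/1, the terms of depth ≤ k are the 1 constant together with each function applied to depth-≤(k−1) tuples, so N_k = 1 + N_{k-1} + N_{k-1}^2 + N_{k-1}.
N_0 = 1
N_1 = 1 + 1 + 1^2 + 1 = 4
N_2 = 1 + 4 + 4^2 + 4 = 25
N_3 = 1 + 25 + 25^2 + 25 = 676
N_4 = 1 + 676 + 676^2 + 676 = 458329

458329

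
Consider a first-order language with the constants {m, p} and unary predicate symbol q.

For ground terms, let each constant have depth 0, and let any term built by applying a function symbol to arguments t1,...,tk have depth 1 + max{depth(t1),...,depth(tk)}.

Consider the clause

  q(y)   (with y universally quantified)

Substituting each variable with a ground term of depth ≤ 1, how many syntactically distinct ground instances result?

Ground terms of depth ≤ 1:
  With no function symbols every ground term is a constant, so there are exactly 2 ground terms at every depth bound.
  N_0 = 2
  N_1 = 2
So there are 2 ground terms available for substitution.
There is 1 variable to instantiate (y),  occurring in at least one literal, so different choices give different ground instances.
Number of ground instances = 2.

2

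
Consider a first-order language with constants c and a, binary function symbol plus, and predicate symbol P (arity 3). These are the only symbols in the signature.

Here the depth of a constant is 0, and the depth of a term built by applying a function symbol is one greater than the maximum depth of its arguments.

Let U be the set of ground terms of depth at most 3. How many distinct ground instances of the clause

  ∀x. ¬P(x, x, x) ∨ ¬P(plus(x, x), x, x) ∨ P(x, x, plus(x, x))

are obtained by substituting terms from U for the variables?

Ground terms of depth ≤ 3:
  Let N_k count ground terms of depth at most k. Each non-constant term of depth ≤ k is some function symbol applied to depth-≤(k−1) arguments, giving N_k = 2 + N_{k-1}^2.
  N_0 = 2
  N_1 = 2 + 2^2 = 6
  N_2 = 2 + 6^2 = 38
  N_3 = 2 + 38^2 = 1446
So there are 1446 ground terms available for substitution.
The variable x ranges independently over the available ground terms, and distinct assignments produce distinct instances.
Number of ground instances = 1446.

1446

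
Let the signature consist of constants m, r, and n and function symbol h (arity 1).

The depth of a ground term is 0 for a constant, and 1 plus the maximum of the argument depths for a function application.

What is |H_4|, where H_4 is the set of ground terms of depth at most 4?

If N_k denotes the number of depth-≤k ground terms, the 3 constants give N_0 = 3, and each function symbol of arity r contributes N_{k-1}^r new terms at level k: N_k = 3 + N_{k-1}.
N_0 = 3
N_1 = 3 + 3 = 6
N_2 = 3 + 6 = 9
N_3 = 3 + 9 = 12
N_4 = 3 + 12 = 15

15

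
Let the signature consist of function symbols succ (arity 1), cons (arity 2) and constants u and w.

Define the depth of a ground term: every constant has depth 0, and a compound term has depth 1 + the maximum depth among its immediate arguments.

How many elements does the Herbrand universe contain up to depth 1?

Write N_k for the number of ground terms of depth ≤ k. A term of depth ≤ k is either a constant or a function symbol applied to arguments of depth ≤ k−1, so N_k = 2 + N_{k-1} + N_{k-1}^2.
N_0 = 2
N_1 = 2 + 2 + 2^2 = 8
Explicitly: u, w, succ(u), succ(w), cons(u, u), cons(u, w), cons(w, u), cons(w, w).

8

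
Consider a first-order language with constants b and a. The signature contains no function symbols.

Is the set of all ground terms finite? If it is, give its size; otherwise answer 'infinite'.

There are no function symbols, so every ground term is one of the 2 constants.
The Herbrand universe is {b, a}, which is finite with 2 elements.

2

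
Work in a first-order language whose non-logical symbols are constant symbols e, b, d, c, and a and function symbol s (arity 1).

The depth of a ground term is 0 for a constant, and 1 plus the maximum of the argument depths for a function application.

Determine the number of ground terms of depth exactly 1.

Let N_k = |{terms of depth ≤ k}|. Then N_0 = 5 and N_k = 5 + N_{k-1} for k ≥ 1 (one summand per function symbol, arity giving the exponent).
N_0 = 5
N_1 = 5 + 5 = 10
Terms of depth exactly 1: N_1 − N_0 = 10 − 5 = 5.

5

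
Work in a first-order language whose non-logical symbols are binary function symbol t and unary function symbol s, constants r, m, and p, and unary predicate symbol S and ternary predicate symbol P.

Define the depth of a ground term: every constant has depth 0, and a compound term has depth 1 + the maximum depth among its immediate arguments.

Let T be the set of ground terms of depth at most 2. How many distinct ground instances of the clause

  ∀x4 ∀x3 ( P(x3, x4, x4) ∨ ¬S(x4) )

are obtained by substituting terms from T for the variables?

Ground terms of depth ≤ 2:
  Let N_k = |{terms of depth ≤ k}|. Then N_0 = 3 and N_k = 3 + N_{k-1}^2 + N_{k-1} for k ≥ 1 (one summand per function symbol, arity giving the exponent).
  N_0 = 3
  N_1 = 3 + 3^2 + 3 = 15
  N_2 = 3 + 15^2 + 15 = 243
So there are 243 ground terms available for substitution.
Each of x4, x3 ranges independently over the available ground terms, and distinct assignments produce distinct instances.
Number of ground instances = 243^2 = 59049.

59049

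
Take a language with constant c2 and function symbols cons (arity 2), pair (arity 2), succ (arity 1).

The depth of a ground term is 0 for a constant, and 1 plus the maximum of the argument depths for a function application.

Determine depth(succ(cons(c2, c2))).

depth(cons(c2, c2)) = 1 + max(0, 0) = 1
depth(succ(cons(c2, c2))) = 1 + depth(cons(c2, c2)) = 1 + 1 = 2

2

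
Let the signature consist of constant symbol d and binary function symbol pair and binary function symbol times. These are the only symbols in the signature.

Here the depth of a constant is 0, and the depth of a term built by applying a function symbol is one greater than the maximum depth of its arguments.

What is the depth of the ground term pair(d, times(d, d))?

depth(times(d, d)) = 1 + max(0, 0) = 1
depth(pair(d, times(d, d))) = 1 + max(0, 1) = 2

2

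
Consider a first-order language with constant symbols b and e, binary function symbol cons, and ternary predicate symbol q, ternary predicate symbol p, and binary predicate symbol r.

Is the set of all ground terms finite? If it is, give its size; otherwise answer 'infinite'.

The signature has at least one function symbol (cons, arity 2) and at least one constant (b).
Iterating cons gives infinitely many distinct ground terms: b, cons(b, b), cons(cons(b, b), cons(b, b)), ...
So the Herbrand universe is infinite.

infinite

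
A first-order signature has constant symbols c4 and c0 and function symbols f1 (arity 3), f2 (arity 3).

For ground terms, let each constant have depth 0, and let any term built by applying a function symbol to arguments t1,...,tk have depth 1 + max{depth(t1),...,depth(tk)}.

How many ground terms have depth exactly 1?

16

Count level by level. With function symbols f1/3, f2/3, the terms of depth ≤ k are the 2 constants together with each function applied to depth-≤(k−1) tuples, so N_k = 2 + N_{k-1}^3 + N_{k-1}^3.
N_0 = 2
N_1 = 2 + 2^3 + 2^3 = 18
Terms of depth exactly 1: N_1 − N_0 = 18 − 2 = 16.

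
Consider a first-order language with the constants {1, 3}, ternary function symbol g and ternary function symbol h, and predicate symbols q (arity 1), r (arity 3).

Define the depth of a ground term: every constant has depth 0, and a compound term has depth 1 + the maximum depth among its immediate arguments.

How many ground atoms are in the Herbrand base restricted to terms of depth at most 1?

First count ground terms of depth ≤ 1.
Write N_k for the number of ground terms of depth ≤ k. A term of depth ≤ k is either a constant or a function symbol applied to arguments of depth ≤ k−1, so N_k = 2 + N_{k-1}^3 + N_{k-1}^3.
N_0 = 2
N_1 = 2 + 2^3 + 2^3 = 18
So |H| = 18.
Each predicate of arity r yields |H|^r ground atoms (one per choice of an r-tuple from H):
  q: 18;  r: 18^3 = 5832
Total ground atoms: 18 + 5832 = 5850.

5850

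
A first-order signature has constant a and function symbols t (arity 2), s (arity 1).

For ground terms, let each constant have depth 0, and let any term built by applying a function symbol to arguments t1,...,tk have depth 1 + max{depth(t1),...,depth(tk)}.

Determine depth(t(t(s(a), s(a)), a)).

3

depth(s(a)) = 1 + depth(a) = 1 + 0 = 1
depth(t(s(a), s(a))) = 1 + max(1, 1) = 2
depth(t(t(s(a), s(a)), a)) = 1 + max(2, 0) = 3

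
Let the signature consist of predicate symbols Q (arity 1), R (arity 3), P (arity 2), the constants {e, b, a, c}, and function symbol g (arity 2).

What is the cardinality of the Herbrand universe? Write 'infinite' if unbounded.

The signature has at least one function symbol (g, arity 2) and at least one constant (e).
Iterating g gives infinitely many distinct ground terms: e, g(e, e), g(g(e, e), g(e, e)), ...
So the Herbrand universe is infinite.

infinite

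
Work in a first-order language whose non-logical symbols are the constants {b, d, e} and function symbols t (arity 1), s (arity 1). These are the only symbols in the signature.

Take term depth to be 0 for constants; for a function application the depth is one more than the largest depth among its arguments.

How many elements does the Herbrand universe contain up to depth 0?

3

If N_k denotes the number of depth-≤k ground terms, the 3 constants give N_0 = 3, and each function symbol of arity r contributes N_{k-1}^r new terms at level k: N_k = 3 + N_{k-1} + N_{k-1}.
N_0 = 3
Explicitly: b, d, e.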